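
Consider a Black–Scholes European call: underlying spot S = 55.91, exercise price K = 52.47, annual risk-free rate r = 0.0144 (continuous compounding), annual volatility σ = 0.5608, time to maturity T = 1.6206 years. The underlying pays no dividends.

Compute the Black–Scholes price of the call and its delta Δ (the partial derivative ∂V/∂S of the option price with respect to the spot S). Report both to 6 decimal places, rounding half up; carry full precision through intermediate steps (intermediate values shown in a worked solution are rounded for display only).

price = 17.374398
Δ = 0.683886

σ√T = 0.5608·√1.6206 = 0.713914
d₁ = (ln(S/K) + (r+σ²/2)T) / (σ√T) = (ln(55.91/52.47) + (0.0144+0.5608²/2)·1.6206) / 0.713914 = (0.063502 + 0.278173) / 0.713914 = 0.478594
d₂ = d₁ − σ√T = 0.478594 − 0.713914 = -0.235320
e^{−rT} = e^{−0.0144·1.6206} = 0.976934
N(d₁) = 0.683886,  N(d₂) = 0.406980
Call price V = S·N(d₁) − K·e^{−rT}·N(d₂) = 38.236080 − 20.861682 = 17.374398
Δ = N(d₁) = 0.683886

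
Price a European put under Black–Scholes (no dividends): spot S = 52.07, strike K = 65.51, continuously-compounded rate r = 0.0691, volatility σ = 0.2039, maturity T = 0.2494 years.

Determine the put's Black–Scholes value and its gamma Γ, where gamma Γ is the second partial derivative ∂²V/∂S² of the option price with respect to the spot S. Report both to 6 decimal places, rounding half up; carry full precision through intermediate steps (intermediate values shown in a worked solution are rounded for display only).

price = 12.360335
Γ = 0.009493

σ√T = 0.2039·√0.2494 = 0.101828
d₁ = (ln(S/K) + (r+σ²/2)T) / (σ√T) = (ln(52.07/65.51) + (0.0691+0.2039²/2)·0.2494) / 0.101828 = (-0.229614 + 0.022418) / 0.101828 = -2.034771
d₂ = d₁ − σ√T = -2.034771 − 0.101828 = -2.136599
e^{−rT} = e^{−0.0691·0.2494} = 0.982914
N(−d₁) = 0.979063,  N(−d₂) = 0.983685
Put price V = K·e^{−rT}·N(−d₂) − S·N(−d₁) = 63.340149 − 50.979814 = 12.360335
φ(d₁) = (1/√(2π))·e^{−d₁²/2} = 0.050333
Γ = φ(d₁) / (S·σ·√T) = 0.009493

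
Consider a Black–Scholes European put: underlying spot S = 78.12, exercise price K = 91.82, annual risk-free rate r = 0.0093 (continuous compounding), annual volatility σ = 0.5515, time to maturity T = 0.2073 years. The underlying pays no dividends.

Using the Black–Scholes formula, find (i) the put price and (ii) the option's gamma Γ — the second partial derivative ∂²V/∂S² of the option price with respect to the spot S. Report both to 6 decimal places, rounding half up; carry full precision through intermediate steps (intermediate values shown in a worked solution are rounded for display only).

σ√T = 0.5515·√0.2073 = 0.251099
d₁ = (ln(S/K) + (r+σ²/2)T) / (σ√T) = (ln(78.12/91.82) + (0.0093+0.5515²/2)·0.2073) / 0.251099 = (-0.161584 + 0.033453) / 0.251099 = -0.510280
d₂ = d₁ − σ√T = -0.510280 − 0.251099 = -0.761379
e^{−rT} = e^{−0.0093·0.2073} = 0.998074
N(−d₁) = 0.695072,  N(−d₂) = 0.776785
Put price V = K·e^{−rT}·N(−d₂) − S·N(−d₁) = 71.186985 − 54.299042 = 16.887944
φ(d₁) = (1/√(2π))·e^{−d₁²/2} = 0.350242
Γ = φ(d₁) / (S·σ·√T) = 0.017855

price = 16.887944
Γ = 0.017855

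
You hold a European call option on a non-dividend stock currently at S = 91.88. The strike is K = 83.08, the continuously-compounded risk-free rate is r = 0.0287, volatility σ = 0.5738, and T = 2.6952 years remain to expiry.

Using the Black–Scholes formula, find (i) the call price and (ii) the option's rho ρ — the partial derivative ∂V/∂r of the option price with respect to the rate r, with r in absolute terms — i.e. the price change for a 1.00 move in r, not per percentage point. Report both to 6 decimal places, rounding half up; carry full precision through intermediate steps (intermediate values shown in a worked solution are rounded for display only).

price = 38.574899
ρ = 80.613107

σ√T = 0.5738·√2.6952 = 0.942011
d₁ = (ln(S/K) + (r+σ²/2)T) / (σ√T) = (ln(91.88/83.08) + (0.0287+0.5738²/2)·2.6952) / 0.942011 = (0.100679 + 0.521045) / 0.942011 = 0.659997
d₂ = d₁ − σ√T = 0.659997 − 0.942011 = -0.282015
e^{−rT} = e^{−0.0287·2.6952} = 0.925564
N(d₁) = 0.745372,  N(d₂) = 0.388966
Call price V = S·N(d₁) − K·e^{−rT}·N(d₂) = 68.484778 − 29.909879 = 38.574899
ρ = K·T·e^{−rT}·N(d₂) = 80.613107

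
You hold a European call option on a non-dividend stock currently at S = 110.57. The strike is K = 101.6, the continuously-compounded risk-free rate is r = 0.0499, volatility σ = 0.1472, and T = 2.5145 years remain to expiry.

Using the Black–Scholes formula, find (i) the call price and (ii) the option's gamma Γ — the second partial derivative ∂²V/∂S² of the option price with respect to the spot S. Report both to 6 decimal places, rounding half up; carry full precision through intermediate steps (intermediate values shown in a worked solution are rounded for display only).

σ√T = 0.1472·√2.5145 = 0.233418
d₁ = (ln(S/K) + (r+σ²/2)T) / (σ√T) = (ln(110.57/101.6) + (0.0499+0.1472²/2)·2.5145) / 0.233418 = (0.084605 + 0.152715) / 0.233418 = 1.016722
d₂ = d₁ − σ√T = 1.016722 − 0.233418 = 0.783304
e^{−rT} = e^{−0.0499·2.5145} = 0.882079
N(d₁) = 0.845357,  N(d₂) = 0.783276
Call price V = S·N(d₁) − K·e^{−rT}·N(d₂) = 93.471127 − 70.196566 = 23.274561
φ(d₁) = (1/√(2π))·e^{−d₁²/2} = 0.237925
Γ = φ(d₁) / (S·σ·√T) = 0.009219

price = 23.274561
Γ = 0.009219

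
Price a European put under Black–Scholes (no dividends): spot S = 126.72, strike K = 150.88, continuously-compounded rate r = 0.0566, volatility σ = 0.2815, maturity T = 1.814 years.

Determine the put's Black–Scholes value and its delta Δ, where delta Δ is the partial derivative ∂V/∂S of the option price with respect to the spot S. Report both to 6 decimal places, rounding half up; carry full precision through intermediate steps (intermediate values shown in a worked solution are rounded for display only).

price = 24.830206
Δ = -0.499958

σ√T = 0.2815·√1.814 = 0.379138
d₁ = (ln(S/K) + (r+σ²/2)T) / (σ√T) = (ln(126.72/150.88) + (0.0566+0.2815²/2)·1.814) / 0.379138 = (-0.174505 + 0.174545) / 0.379138 = 0.000106
d₂ = d₁ − σ√T = 0.000106 − 0.379138 = -0.379032
e^{−rT} = e^{−0.0566·1.814} = 0.902423
N(−d₁) = 0.499958,  N(−d₂) = 0.647668
Put price V = K·e^{−rT}·N(−d₂) − S·N(−d₁) = 88.184841 − 63.354636 = 24.830206
Δ = −N(−d₁) = -0.499958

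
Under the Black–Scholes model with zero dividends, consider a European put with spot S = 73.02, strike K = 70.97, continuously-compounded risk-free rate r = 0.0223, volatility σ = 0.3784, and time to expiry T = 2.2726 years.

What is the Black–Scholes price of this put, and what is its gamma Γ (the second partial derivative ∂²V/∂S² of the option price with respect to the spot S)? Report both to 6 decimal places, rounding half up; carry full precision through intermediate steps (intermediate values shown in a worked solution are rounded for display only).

σ√T = 0.3784·√2.2726 = 0.570443
d₁ = (ln(S/K) + (r+σ²/2)T) / (σ√T) = (ln(73.02/70.97) + (0.0223+0.3784²/2)·2.2726) / 0.570443 = (0.028476 + 0.213382) / 0.570443 = 0.423982
d₂ = d₁ − σ√T = 0.423982 − 0.570443 = -0.146461
e^{−rT} = e^{−0.0223·2.2726} = 0.950584
N(−d₁) = 0.335789,  N(−d₂) = 0.558221
Put price V = K·e^{−rT}·N(−d₂) − S·N(−d₁) = 37.659245 − 24.519337 = 13.139908
φ(d₁) = (1/√(2π))·e^{−d₁²/2} = 0.364649
Γ = φ(d₁) / (S·σ·√T) = 0.008754

price = 13.139908
Γ = 0.008754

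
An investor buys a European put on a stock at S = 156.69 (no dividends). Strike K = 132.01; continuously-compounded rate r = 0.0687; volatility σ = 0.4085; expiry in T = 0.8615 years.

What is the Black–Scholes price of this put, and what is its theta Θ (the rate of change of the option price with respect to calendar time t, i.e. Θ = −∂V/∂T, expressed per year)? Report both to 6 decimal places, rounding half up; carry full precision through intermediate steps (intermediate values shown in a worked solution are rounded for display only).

σ√T = 0.4085·√0.8615 = 0.379158
d₁ = (ln(S/K) + (r+σ²/2)T) / (σ√T) = (ln(156.69/132.01) + (0.0687+0.4085²/2)·0.8615) / 0.379158 = (0.171392 + 0.131065) / 0.379158 = 0.797708
d₂ = d₁ − σ√T = 0.797708 − 0.379158 = 0.418550
e^{−rT} = e^{−0.0687·0.8615} = 0.942532
N(−d₁) = 0.212520,  N(−d₂) = 0.337772
Put price V = K·e^{−rT}·N(−d₂) − S·N(−d₁) = 42.026893 − 33.299765 = 8.727128
φ(d₁) = (1/√(2π))·e^{−d₁²/2} = 0.290223
Θ = −S·φ(d₁)·σ/(2√T) + r·K·e^{−rT}·N(−d₂) = −10.007067 + 2.887248 = -7.119819

price = 8.727128
Θ = -7.119819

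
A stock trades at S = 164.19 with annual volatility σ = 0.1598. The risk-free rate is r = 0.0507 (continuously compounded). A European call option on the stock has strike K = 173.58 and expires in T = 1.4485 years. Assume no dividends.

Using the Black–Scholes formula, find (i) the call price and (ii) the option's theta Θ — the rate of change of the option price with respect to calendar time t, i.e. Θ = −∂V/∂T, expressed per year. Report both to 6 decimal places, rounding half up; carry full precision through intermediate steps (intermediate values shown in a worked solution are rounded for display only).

σ√T = 0.1598·√1.4485 = 0.192325
d₁ = (ln(S/K) + (r+σ²/2)T) / (σ√T) = (ln(164.19/173.58) + (0.0507+0.1598²/2)·1.4485) / 0.192325 = (-0.055614 + 0.091933) / 0.192325 = 0.188842
d₂ = d₁ − σ√T = 0.188842 − 0.192325 = -0.003483
e^{−rT} = e^{−0.0507·1.4485} = 0.929193
N(d₁) = 0.574892,  N(d₂) = 0.498611
Call price V = S·N(d₁) − K·e^{−rT}·N(d₂) = 94.391488 − 80.420551 = 13.970936
φ(d₁) = (1/√(2π))·e^{−d₁²/2} = 0.391892
Θ = −S·φ(d₁)·σ/(2√T) − r·K·e^{−rT}·N(d₂) = −4.271698 − 4.077322 = -8.349020

price = 13.970936
Θ = -8.349020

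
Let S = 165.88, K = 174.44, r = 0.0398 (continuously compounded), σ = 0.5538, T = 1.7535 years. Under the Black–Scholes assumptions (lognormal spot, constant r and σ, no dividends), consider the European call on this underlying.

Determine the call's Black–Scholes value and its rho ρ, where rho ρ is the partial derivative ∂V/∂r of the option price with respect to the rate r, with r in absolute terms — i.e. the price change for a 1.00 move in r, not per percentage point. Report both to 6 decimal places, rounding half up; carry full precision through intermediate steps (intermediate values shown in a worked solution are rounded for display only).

price = 48.621741
ρ = 104.657898

σ√T = 0.5538·√1.7535 = 0.733341
d₁ = (ln(S/K) + (r+σ²/2)T) / (σ√T) = (ln(165.88/174.44) + (0.0398+0.5538²/2)·1.7535) / 0.733341 = (-0.050316 + 0.338684) / 0.733341 = 0.393224
d₂ = d₁ − σ√T = 0.393224 − 0.733341 = -0.340116
e^{−rT} = e^{−0.0398·1.7535} = 0.932590
N(d₁) = 0.652923,  N(d₂) = 0.366884
Call price V = S·N(d₁) − K·e^{−rT}·N(d₂) = 108.306884 − 59.685143 = 48.621741
ρ = K·T·e^{−rT}·N(d₂) = 104.657898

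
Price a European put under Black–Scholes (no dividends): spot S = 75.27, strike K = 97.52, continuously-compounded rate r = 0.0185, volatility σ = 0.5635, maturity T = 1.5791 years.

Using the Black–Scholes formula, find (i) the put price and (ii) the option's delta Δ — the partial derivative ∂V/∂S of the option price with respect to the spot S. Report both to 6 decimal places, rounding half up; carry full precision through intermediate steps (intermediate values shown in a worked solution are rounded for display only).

price = 34.408691
Δ = -0.488201

σ√T = 0.5635·√1.5791 = 0.708107
d₁ = (ln(S/K) + (r+σ²/2)T) / (σ√T) = (ln(75.27/97.52) + (0.0185+0.5635²/2)·1.5791) / 0.708107 = (-0.258976 + 0.279921) / 0.708107 = 0.029579
d₂ = d₁ − σ√T = 0.029579 − 0.708107 = -0.678528
e^{−rT} = e^{−0.0185·1.5791} = 0.971209
N(−d₁) = 0.488201,  N(−d₂) = 0.751281
Put price V = K·e^{−rT}·N(−d₂) − S·N(−d₁) = 71.155611 − 36.746919 = 34.408691
Δ = −N(−d₁) = -0.488201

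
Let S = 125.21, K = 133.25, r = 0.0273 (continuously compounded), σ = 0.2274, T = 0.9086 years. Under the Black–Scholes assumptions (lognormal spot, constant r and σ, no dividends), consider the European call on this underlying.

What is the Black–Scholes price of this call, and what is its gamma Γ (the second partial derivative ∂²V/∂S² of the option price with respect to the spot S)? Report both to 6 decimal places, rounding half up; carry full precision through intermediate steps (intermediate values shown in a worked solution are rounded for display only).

price = 8.787761
Γ = 0.014669

σ√T = 0.2274·√0.9086 = 0.216759
d₁ = (ln(S/K) + (r+σ²/2)T) / (σ√T) = (ln(125.21/133.25) + (0.0273+0.2274²/2)·0.9086) / 0.216759 = (-0.062235 + 0.048297) / 0.216759 = -0.064301
d₂ = d₁ − σ√T = -0.064301 − 0.216759 = -0.281060
e^{−rT} = e^{−0.0273·0.9086} = 0.975500
N(d₁) = 0.474365,  N(d₂) = 0.389332
Call price V = S·N(d₁) − K·e^{−rT}·N(d₂) = 59.395289 − 50.607528 = 8.787761
φ(d₁) = (1/√(2π))·e^{−d₁²/2} = 0.398118
Γ = φ(d₁) / (S·σ·√T) = 0.014669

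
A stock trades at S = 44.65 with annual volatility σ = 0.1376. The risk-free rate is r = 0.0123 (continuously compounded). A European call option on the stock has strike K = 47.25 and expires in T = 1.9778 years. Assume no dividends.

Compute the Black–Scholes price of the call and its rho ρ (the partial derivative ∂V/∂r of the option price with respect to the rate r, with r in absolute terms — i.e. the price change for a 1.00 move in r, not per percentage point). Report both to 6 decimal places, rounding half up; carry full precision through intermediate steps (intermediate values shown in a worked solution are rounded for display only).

σ√T = 0.1376·√1.9778 = 0.193513
d₁ = (ln(S/K) + (r+σ²/2)T) / (σ√T) = (ln(44.65/47.25) + (0.0123+0.1376²/2)·1.9778) / 0.193513 = (-0.056598 + 0.043051) / 0.193513 = -0.070010
d₂ = d₁ − σ√T = -0.070010 − 0.193513 = -0.263523
e^{−rT} = e^{−0.0123·1.9778} = 0.975967
N(d₁) = 0.472093,  N(d₂) = 0.396074
Call price V = S·N(d₁) − K·e^{−rT}·N(d₂) = 21.078947 − 18.264717 = 2.814230
ρ = K·T·e^{−rT}·N(d₂) = 36.123958

price = 2.814230
ρ = 36.123958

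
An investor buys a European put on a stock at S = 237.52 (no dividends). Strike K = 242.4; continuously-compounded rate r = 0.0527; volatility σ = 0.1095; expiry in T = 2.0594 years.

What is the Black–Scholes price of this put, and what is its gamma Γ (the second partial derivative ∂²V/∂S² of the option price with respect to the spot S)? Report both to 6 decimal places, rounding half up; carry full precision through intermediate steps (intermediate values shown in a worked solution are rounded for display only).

σ√T = 0.1095·√2.0594 = 0.157139
d₁ = (ln(S/K) + (r+σ²/2)T) / (σ√T) = (ln(237.52/242.4) + (0.0527+0.1095²/2)·2.0594) / 0.157139 = (-0.020337 + 0.120877) / 0.157139 = 0.639811
d₂ = d₁ − σ√T = 0.639811 − 0.157139 = 0.482671
e^{−rT} = e^{−0.0527·2.0594} = 0.897152
N(−d₁) = 0.261148,  N(−d₂) = 0.314665
Put price V = K·e^{−rT}·N(−d₂) − S·N(−d₁) = 68.429953 − 62.027839 = 6.402114
φ(d₁) = (1/√(2π))·e^{−d₁²/2} = 0.325102
Γ = φ(d₁) / (S·σ·√T) = 0.008710

price = 6.402114
Γ = 0.008710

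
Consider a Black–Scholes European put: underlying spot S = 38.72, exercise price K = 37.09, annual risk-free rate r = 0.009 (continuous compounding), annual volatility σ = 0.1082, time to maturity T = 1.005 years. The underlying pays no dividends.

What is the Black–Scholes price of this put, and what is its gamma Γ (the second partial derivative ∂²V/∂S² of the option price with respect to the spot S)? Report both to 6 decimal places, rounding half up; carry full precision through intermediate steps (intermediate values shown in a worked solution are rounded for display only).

σ√T = 0.1082·√1.005 = 0.108470
d₁ = (ln(S/K) + (r+σ²/2)T) / (σ√T) = (ln(38.72/37.09) + (0.009+0.1082²/2)·1.005) / 0.108470 = (0.043009 + 0.014928) / 0.108470 = 0.534126
d₂ = d₁ − σ√T = 0.534126 − 0.108470 = 0.425656
e^{−rT} = e^{−0.009·1.005} = 0.990996
N(−d₁) = 0.296627,  N(−d₂) = 0.335179
Put price V = K·e^{−rT}·N(−d₂) − S·N(−d₁) = 12.319859 − 11.485401 = 0.834458
φ(d₁) = (1/√(2π))·e^{−d₁²/2} = 0.345907
Γ = φ(d₁) / (S·σ·√T) = 0.082360

price = 0.834458
Γ = 0.082360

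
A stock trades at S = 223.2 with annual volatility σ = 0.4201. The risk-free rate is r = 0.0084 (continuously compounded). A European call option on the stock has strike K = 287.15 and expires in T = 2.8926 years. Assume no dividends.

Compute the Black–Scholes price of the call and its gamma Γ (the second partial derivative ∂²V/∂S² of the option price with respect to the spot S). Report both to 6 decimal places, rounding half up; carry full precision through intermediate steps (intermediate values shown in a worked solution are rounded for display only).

price = 45.096754
Γ = 0.002500

σ√T = 0.4201·√2.8926 = 0.714491
d₁ = (ln(S/K) + (r+σ²/2)T) / (σ√T) = (ln(223.2/287.15) + (0.0084+0.4201²/2)·2.8926) / 0.714491 = (-0.251936 + 0.279547) / 0.714491 = 0.038643
d₂ = d₁ − σ√T = 0.038643 − 0.714491 = -0.675848
e^{−rT} = e^{−0.0084·2.8926} = 0.975995
N(d₁) = 0.515413,  N(d₂) = 0.249569
Call price V = S·N(d₁) − K·e^{−rT}·N(d₂) = 115.040078 − 69.943325 = 45.096754
φ(d₁) = (1/√(2π))·e^{−d₁²/2} = 0.398645
Γ = φ(d₁) / (S·σ·√T) = 0.002500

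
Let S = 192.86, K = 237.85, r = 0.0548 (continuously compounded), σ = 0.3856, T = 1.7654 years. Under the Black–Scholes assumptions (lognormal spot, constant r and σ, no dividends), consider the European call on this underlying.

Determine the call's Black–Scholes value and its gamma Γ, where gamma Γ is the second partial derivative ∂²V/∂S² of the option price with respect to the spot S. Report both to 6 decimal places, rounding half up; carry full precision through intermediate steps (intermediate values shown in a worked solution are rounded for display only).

σ√T = 0.3856·√1.7654 = 0.512340
d₁ = (ln(S/K) + (r+σ²/2)T) / (σ√T) = (ln(192.86/237.85) + (0.0548+0.3856²/2)·1.7654) / 0.512340 = (-0.209676 + 0.227990) / 0.512340 = 0.035747
d₂ = d₁ − σ√T = 0.035747 − 0.512340 = -0.476594
e^{−rT} = e^{−0.0548·1.7654} = 0.907788
N(d₁) = 0.514258,  N(d₂) = 0.316826
Call price V = S·N(d₁) − K·e^{−rT}·N(d₂) = 99.179779 − 68.408230 = 30.771550
φ(d₁) = (1/√(2π))·e^{−d₁²/2} = 0.398687
Γ = φ(d₁) / (S·σ·√T) = 0.004035

price = 30.771550
Γ = 0.004035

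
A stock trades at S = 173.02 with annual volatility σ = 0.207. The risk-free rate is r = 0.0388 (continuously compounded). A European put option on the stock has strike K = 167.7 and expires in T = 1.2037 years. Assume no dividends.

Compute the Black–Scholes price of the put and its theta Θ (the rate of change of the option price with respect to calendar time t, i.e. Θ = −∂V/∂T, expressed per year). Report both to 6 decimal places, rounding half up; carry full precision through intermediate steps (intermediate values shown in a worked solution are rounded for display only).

price = 9.443531
Θ = -3.325629

σ√T = 0.207·√1.2037 = 0.227106
d₁ = (ln(S/K) + (r+σ²/2)T) / (σ√T) = (ln(173.02/167.7) + (0.0388+0.207²/2)·1.2037) / 0.227106 = (0.031231 + 0.072492) / 0.227106 = 0.456714
d₂ = d₁ − σ√T = 0.456714 − 0.227106 = 0.229608
e^{−rT} = e^{−0.0388·1.2037} = 0.954370
N(−d₁) = 0.323938,  N(−d₂) = 0.409198
Put price V = K·e^{−rT}·N(−d₂) − S·N(−d₁) = 65.491321 − 56.047791 = 9.443531
φ(d₁) = (1/√(2π))·e^{−d₁²/2} = 0.359431
Θ = −S·φ(d₁)·σ/(2√T) + r·K·e^{−rT}·N(−d₂) = −5.866692 + 2.541063 = -3.325629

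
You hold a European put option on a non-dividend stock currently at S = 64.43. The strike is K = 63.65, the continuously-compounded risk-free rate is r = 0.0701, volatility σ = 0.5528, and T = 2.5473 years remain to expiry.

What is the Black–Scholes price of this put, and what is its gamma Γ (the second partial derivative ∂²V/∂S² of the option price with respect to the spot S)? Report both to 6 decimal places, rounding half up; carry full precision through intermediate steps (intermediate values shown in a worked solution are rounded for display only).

σ√T = 0.5528·√2.5473 = 0.882283
d₁ = (ln(S/K) + (r+σ²/2)T) / (σ√T) = (ln(64.43/63.65) + (0.0701+0.5528²/2)·2.5473) / 0.882283 = (0.012180 + 0.567778) / 0.882283 = 0.657337
d₂ = d₁ − σ√T = 0.657337 − 0.882283 = -0.224946
e^{−rT} = e^{−0.0701·2.5473} = 0.836469
N(−d₁) = 0.255482,  N(−d₂) = 0.588989
Put price V = K·e^{−rT}·N(−d₂) − S·N(−d₁) = 31.358535 − 16.460708 = 14.897827
φ(d₁) = (1/√(2π))·e^{−d₁²/2} = 0.321427
Γ = φ(d₁) / (S·σ·√T) = 0.005654

price = 14.897827
Γ = 0.005654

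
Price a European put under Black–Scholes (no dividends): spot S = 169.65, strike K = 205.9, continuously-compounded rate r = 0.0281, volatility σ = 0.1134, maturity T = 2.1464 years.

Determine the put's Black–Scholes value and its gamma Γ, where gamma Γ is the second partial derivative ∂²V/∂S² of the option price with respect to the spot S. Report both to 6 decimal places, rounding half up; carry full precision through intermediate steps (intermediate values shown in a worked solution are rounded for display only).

price = 27.796333
Γ = 0.010926

σ√T = 0.1134·√2.1464 = 0.166138
d₁ = (ln(S/K) + (r+σ²/2)T) / (σ√T) = (ln(169.65/205.9) + (0.0281+0.1134²/2)·2.1464) / 0.166138 = (-0.193653 + 0.074115) / 0.166138 = -0.719514
d₂ = d₁ − σ√T = -0.719514 − 0.166138 = -0.885651
e^{−rT} = e^{−0.0281·2.1464} = 0.941469
N(−d₁) = 0.764088,  N(−d₂) = 0.812097
Put price V = K·e^{−rT}·N(−d₂) − S·N(−d₁) = 157.423823 − 129.627490 = 27.796333
φ(d₁) = (1/√(2π))·e^{−d₁²/2} = 0.307959
Γ = φ(d₁) / (S·σ·√T) = 0.010926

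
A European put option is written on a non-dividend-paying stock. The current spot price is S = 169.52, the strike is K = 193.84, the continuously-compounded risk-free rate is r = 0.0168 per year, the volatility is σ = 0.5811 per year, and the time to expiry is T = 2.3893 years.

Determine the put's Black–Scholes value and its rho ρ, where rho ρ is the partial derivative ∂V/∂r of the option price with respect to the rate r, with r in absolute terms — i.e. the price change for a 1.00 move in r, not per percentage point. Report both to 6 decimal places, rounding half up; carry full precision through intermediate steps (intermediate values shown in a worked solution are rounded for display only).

price = 70.318617
ρ = -315.937366

σ√T = 0.5811·√2.3893 = 0.898227
d₁ = (ln(S/K) + (r+σ²/2)T) / (σ√T) = (ln(169.52/193.84) + (0.0168+0.5811²/2)·2.3893) / 0.898227 = (-0.134062 + 0.443546) / 0.898227 = 0.344550
d₂ = d₁ − σ√T = 0.344550 − 0.898227 = -0.553677
e^{−rT} = e^{−0.0168·2.3893} = 0.960655
N(−d₁) = 0.365216,  N(−d₂) = 0.710100
Put price V = K·e^{−rT}·N(−d₂) − S·N(−d₁) = 132.230095 − 61.911478 = 70.318617
ρ = −K·T·e^{−rT}·N(−d₂) = -315.937366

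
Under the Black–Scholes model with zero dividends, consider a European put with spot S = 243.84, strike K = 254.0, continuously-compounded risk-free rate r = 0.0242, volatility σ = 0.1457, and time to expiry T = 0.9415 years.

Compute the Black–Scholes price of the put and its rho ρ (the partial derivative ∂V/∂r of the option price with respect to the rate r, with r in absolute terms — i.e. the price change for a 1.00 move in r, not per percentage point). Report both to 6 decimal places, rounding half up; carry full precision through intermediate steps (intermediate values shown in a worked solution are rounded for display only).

price = 16.197835
ρ = -135.246578

σ√T = 0.1457·√0.9415 = 0.141374
d₁ = (ln(S/K) + (r+σ²/2)T) / (σ√T) = (ln(243.84/254.0) + (0.0242+0.1457²/2)·0.9415) / 0.141374 = (-0.040822 + 0.032778) / 0.141374 = -0.056901
d₂ = d₁ − σ√T = -0.056901 − 0.141374 = -0.198275
e^{−rT} = e^{−0.0242·0.9415} = 0.977473
N(−d₁) = 0.522688,  N(−d₂) = 0.578585
Put price V = K·e^{−rT}·N(−d₂) − S·N(−d₁) = 143.650109 − 127.452275 = 16.197835
ρ = −K·T·e^{−rT}·N(−d₂) = -135.246578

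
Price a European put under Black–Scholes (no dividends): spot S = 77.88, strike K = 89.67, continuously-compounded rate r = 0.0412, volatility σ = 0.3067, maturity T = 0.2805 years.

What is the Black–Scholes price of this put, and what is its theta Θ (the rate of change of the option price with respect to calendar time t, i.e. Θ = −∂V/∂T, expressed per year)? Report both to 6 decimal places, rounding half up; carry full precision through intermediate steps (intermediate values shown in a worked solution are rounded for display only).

σ√T = 0.3067·√0.2805 = 0.162435
d₁ = (ln(S/K) + (r+σ²/2)T) / (σ√T) = (ln(77.88/89.67) + (0.0412+0.3067²/2)·0.2805) / 0.162435 = (-0.140967 + 0.024749) / 0.162435 = -0.715472
d₂ = d₁ − σ√T = -0.715472 − 0.162435 = -0.877907
e^{−rT} = e^{−0.0412·0.2805} = 0.988510
N(−d₁) = 0.762841,  N(−d₂) = 0.810003
Put price V = K·e^{−rT}·N(−d₂) − S·N(−d₁) = 71.798412 − 59.410083 = 12.388328
φ(d₁) = (1/√(2π))·e^{−d₁²/2} = 0.308853
Θ = −S·φ(d₁)·σ/(2√T) + r·K·e^{−rT}·N(−d₂) = −6.964591 + 2.958095 = -4.006496

price = 12.388328
Θ = -4.006496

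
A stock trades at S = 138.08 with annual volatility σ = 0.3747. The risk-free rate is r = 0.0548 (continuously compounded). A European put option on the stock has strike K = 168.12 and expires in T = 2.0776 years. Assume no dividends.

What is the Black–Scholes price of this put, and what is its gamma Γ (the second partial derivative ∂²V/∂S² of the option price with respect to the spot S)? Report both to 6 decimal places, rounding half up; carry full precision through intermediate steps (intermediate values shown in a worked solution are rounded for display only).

σ√T = 0.3747·√2.0776 = 0.540088
d₁ = (ln(S/K) + (r+σ²/2)T) / (σ√T) = (ln(138.08/168.12) + (0.0548+0.3747²/2)·2.0776) / 0.540088 = (-0.196845 + 0.259700) / 0.540088 = 0.116380
d₂ = d₁ − σ√T = 0.116380 − 0.540088 = -0.423708
e^{−rT} = e^{−0.0548·2.0776} = 0.892390
N(−d₁) = 0.453676,  N(−d₂) = 0.664111
Put price V = K·e^{−rT}·N(−d₂) − S·N(−d₁) = 99.635568 − 62.643555 = 36.992013
φ(d₁) = (1/√(2π))·e^{−d₁²/2} = 0.396250
Γ = φ(d₁) / (S·σ·√T) = 0.005313

price = 36.992013
Γ = 0.005313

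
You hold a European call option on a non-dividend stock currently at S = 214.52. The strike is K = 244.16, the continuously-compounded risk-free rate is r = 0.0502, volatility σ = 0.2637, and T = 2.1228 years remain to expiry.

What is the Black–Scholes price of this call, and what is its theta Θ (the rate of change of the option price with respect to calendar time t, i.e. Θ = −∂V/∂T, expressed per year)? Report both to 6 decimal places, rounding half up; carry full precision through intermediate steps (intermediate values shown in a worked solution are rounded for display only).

σ√T = 0.2637·√2.1228 = 0.384206
d₁ = (ln(S/K) + (r+σ²/2)T) / (σ√T) = (ln(214.52/244.16) + (0.0502+0.2637²/2)·2.1228) / 0.384206 = (-0.129421 + 0.180372) / 0.384206 = 0.132614
d₂ = d₁ − σ√T = 0.132614 − 0.384206 = -0.251593
e^{−rT} = e^{−0.0502·2.1228} = 0.898917
N(d₁) = 0.552751,  N(d₂) = 0.400678
Call price V = S·N(d₁) − K·e^{−rT}·N(d₂) = 118.576059 − 87.940633 = 30.635426
φ(d₁) = (1/√(2π))·e^{−d₁²/2} = 0.395450
Θ = −S·φ(d₁)·σ/(2√T) − r·K·e^{−rT}·N(d₂) = −7.676877 − 4.414620 = -12.091497

price = 30.635426
Θ = -12.091497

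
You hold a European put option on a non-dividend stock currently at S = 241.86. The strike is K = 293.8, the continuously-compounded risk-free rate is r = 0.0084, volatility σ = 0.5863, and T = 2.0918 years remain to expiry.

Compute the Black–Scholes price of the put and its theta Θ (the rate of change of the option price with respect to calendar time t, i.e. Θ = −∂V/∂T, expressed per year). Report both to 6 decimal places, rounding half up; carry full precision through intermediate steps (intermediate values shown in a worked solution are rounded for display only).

price = 112.306570
Θ = -17.323032

σ√T = 0.5863·√2.0918 = 0.847969
d₁ = (ln(S/K) + (r+σ²/2)T) / (σ√T) = (ln(241.86/293.8) + (0.0084+0.5863²/2)·2.0918) / 0.847969 = (-0.194540 + 0.377097) / 0.847969 = 0.215287
d₂ = d₁ − σ√T = 0.215287 − 0.847969 = -0.632682
e^{−rT} = e^{−0.0084·2.0918} = 0.982582
N(−d₁) = 0.414772,  N(−d₂) = 0.736529
Put price V = K·e^{−rT}·N(−d₂) − S·N(−d₁) = 212.623283 − 100.316713 = 112.306570
φ(d₁) = (1/√(2π))·e^{−d₁²/2} = 0.389803
Θ = −S·φ(d₁)·σ/(2√T) + r·K·e^{−rT}·N(−d₂) = −19.109068 + 1.786036 = -17.323032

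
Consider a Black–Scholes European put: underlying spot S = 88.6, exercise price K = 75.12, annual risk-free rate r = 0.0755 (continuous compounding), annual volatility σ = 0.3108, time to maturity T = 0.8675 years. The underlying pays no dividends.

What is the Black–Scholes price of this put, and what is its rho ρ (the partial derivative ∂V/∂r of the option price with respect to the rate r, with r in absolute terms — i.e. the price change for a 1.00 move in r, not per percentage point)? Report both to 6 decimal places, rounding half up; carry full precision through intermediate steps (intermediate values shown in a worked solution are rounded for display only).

σ√T = 0.3108·√0.8675 = 0.289478
d₁ = (ln(S/K) + (r+σ²/2)T) / (σ√T) = (ln(88.6/75.12) + (0.0755+0.3108²/2)·0.8675) / 0.289478 = (0.165045 + 0.107395) / 0.289478 = 0.941142
d₂ = d₁ − σ√T = 0.941142 − 0.289478 = 0.651664
e^{−rT} = e^{−0.0755·0.8675} = 0.936603
N(−d₁) = 0.173316,  N(−d₂) = 0.257309
Put price V = K·e^{−rT}·N(−d₂) − S·N(−d₁) = 18.103637 − 15.355798 = 2.747839
ρ = −K·T·e^{−rT}·N(−d₂) = -15.704905

price = 2.747839
ρ = -15.704905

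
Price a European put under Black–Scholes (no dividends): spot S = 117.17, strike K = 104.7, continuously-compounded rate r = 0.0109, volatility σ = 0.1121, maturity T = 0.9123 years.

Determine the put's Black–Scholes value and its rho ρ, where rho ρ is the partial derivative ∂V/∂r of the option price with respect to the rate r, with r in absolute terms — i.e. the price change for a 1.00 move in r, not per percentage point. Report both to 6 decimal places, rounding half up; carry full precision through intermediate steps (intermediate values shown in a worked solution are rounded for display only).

price = 0.741307
ρ = -13.031520

σ√T = 0.1121·√0.9123 = 0.107072
d₁ = (ln(S/K) + (r+σ²/2)T) / (σ√T) = (ln(117.17/104.7) + (0.0109+0.1121²/2)·0.9123) / 0.107072 = (0.112527 + 0.015676) / 0.107072 = 1.197357
d₂ = d₁ − σ√T = 1.197357 − 0.107072 = 1.090286
e^{−rT} = e^{−0.0109·0.9123} = 0.990105
N(−d₁) = 0.115584,  N(−d₂) = 0.137794
Put price V = K·e^{−rT}·N(−d₂) − S·N(−d₁) = 14.284248 − 13.542941 = 0.741307
ρ = −K·T·e^{−rT}·N(−d₂) = -13.031520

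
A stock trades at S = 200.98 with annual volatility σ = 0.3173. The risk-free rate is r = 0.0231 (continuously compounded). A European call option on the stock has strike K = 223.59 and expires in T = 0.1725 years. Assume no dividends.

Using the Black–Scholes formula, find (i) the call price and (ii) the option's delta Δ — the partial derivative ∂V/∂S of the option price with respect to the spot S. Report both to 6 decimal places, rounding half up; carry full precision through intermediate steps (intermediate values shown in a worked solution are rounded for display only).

σ√T = 0.3173·√0.1725 = 0.131785
d₁ = (ln(S/K) + (r+σ²/2)T) / (σ√T) = (ln(200.98/223.59) + (0.0231+0.3173²/2)·0.1725) / 0.131785 = (-0.106609 + 0.012668) / 0.131785 = -0.712832
d₂ = d₁ − σ√T = -0.712832 − 0.131785 = -0.844617
e^{−rT} = e^{−0.0231·0.1725} = 0.996023
N(d₁) = 0.237975,  N(d₂) = 0.199162
Call price V = S·N(d₁) − K·e^{−rT}·N(d₂) = 47.828184 − 44.353643 = 3.474541
Δ = N(d₁) = 0.237975

price = 3.474541
Δ = 0.237975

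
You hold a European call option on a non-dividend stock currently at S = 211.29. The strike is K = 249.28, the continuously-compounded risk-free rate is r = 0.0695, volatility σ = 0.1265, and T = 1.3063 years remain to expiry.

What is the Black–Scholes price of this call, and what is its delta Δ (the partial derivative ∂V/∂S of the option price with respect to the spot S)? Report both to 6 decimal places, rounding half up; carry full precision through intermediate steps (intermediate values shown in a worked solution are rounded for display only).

σ√T = 0.1265·√1.3063 = 0.144581
d₁ = (ln(S/K) + (r+σ²/2)T) / (σ√T) = (ln(211.29/249.28) + (0.0695+0.1265²/2)·1.3063) / 0.144581 = (-0.165345 + 0.101240) / 0.144581 = -0.443387
d₂ = d₁ − σ√T = -0.443387 − 0.144581 = -0.587968
e^{−rT} = e^{−0.0695·1.3063} = 0.913211
N(d₁) = 0.328743,  N(d₂) = 0.278277
Call price V = S·N(d₁) − K·e^{−rT}·N(d₂) = 69.460093 − 63.348420 = 6.111673
Δ = N(d₁) = 0.328743

price = 6.111673
Δ = 0.328743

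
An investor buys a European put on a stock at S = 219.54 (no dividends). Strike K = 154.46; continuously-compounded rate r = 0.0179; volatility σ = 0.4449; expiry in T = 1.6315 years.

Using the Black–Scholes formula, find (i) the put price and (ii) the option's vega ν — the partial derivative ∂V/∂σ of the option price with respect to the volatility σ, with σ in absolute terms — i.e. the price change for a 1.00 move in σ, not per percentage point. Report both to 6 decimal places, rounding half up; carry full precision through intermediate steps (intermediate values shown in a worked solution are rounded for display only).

price = 15.151395
ν = 70.955688

σ√T = 0.4449·√1.6315 = 0.568272
d₁ = (ln(S/K) + (r+σ²/2)T) / (σ√T) = (ln(219.54/154.46) + (0.0179+0.4449²/2)·1.6315) / 0.568272 = (0.351599 + 0.190670) / 0.568272 = 0.954243
d₂ = d₁ − σ√T = 0.954243 − 0.568272 = 0.385972
e^{−rT} = e^{−0.0179·1.6315} = 0.971218
N(−d₁) = 0.169980,  N(−d₂) = 0.349759
Put price V = K·e^{−rT}·N(−d₂) − S·N(−d₁) = 52.468852 − 37.317457 = 15.151395
φ(d₁) = (1/√(2π))·e^{−d₁²/2} = 0.253035
ν = S·φ(d₁)·√T = 70.955688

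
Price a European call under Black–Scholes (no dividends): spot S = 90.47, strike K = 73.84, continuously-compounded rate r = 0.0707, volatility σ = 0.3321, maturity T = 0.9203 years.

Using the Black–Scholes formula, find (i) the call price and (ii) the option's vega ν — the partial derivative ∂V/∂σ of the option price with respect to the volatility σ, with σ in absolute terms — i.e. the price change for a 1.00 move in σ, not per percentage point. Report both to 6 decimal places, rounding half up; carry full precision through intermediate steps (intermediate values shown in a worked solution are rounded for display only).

σ√T = 0.3321·√0.9203 = 0.318591
d₁ = (ln(S/K) + (r+σ²/2)T) / (σ√T) = (ln(90.47/73.84) + (0.0707+0.3321²/2)·0.9203) / 0.318591 = (0.203118 + 0.115815) / 0.318591 = 1.001073
d₂ = d₁ − σ√T = 1.001073 − 0.318591 = 0.682482
e^{−rT} = e^{−0.0707·0.9203} = 0.937006
N(d₁) = 0.841604,  N(d₂) = 0.752533
Call price V = S·N(d₁) − K·e^{−rT}·N(d₂) = 76.139946 − 52.066668 = 24.073278
φ(d₁) = (1/√(2π))·e^{−d₁²/2} = 0.241711
ν = S·φ(d₁)·√T = 20.978077

price = 24.073278
ν = 20.978077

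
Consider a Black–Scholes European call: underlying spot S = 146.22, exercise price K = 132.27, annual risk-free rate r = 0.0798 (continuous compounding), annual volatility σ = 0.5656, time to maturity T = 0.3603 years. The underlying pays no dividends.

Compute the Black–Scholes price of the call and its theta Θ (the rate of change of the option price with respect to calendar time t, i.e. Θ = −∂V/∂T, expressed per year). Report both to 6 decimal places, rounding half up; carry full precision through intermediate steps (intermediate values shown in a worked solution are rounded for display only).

σ√T = 0.5656·√0.3603 = 0.339501
d₁ = (ln(S/K) + (r+σ²/2)T) / (σ√T) = (ln(146.22/132.27) + (0.0798+0.5656²/2)·0.3603) / 0.339501 = (0.100267 + 0.086383) / 0.339501 = 0.549776
d₂ = d₁ − σ√T = 0.549776 − 0.339501 = 0.210274
e^{−rT} = e^{−0.0798·0.3603} = 0.971657
N(d₁) = 0.708763,  N(d₂) = 0.583273
Call price V = S·N(d₁) − K·e^{−rT}·N(d₂) = 103.635379 − 74.962931 = 28.672448
φ(d₁) = (1/√(2π))·e^{−d₁²/2} = 0.342986
Θ = −S·φ(d₁)·σ/(2√T) − r·K·e^{−rT}·N(d₂) = −23.628201 − 5.982042 = -29.610243

price = 28.672448
Θ = -29.610243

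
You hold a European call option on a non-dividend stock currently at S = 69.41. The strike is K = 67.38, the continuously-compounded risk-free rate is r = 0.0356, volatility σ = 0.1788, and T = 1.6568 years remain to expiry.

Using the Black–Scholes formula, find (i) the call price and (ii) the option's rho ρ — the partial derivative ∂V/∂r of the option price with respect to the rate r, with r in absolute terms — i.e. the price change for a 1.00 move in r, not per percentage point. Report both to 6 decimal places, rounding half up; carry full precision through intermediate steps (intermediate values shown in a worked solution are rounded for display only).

price = 9.477739
ρ = 63.827702

σ√T = 0.1788·√1.6568 = 0.230146
d₁ = (ln(S/K) + (r+σ²/2)T) / (σ√T) = (ln(69.41/67.38) + (0.0356+0.1788²/2)·1.6568) / 0.230146 = (0.029683 + 0.085466) / 0.230146 = 0.500328
d₂ = d₁ − σ√T = 0.500328 − 0.230146 = 0.270183
e^{−rT} = e^{−0.0356·1.6568} = 0.942724
N(d₁) = 0.691578,  N(d₂) = 0.606490
Call price V = S·N(d₁) − K·e^{−rT}·N(d₂) = 48.002426 − 38.524687 = 9.477739
ρ = K·T·e^{−rT}·N(d₂) = 63.827702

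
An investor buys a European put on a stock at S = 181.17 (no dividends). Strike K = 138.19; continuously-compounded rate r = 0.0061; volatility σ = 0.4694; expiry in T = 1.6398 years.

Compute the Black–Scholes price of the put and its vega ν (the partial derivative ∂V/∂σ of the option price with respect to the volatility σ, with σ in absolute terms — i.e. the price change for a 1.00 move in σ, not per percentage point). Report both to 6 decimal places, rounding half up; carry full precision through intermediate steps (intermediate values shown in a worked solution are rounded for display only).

price = 19.256517
ν = 68.930155

σ√T = 0.4694·√1.6398 = 0.601089
d₁ = (ln(S/K) + (r+σ²/2)T) / (σ√T) = (ln(181.17/138.19) + (0.0061+0.4694²/2)·1.6398) / 0.601089 = (0.270806 + 0.190657) / 0.601089 = 0.767712
d₂ = d₁ − σ√T = 0.767712 − 0.601089 = 0.166623
e^{−rT} = e^{−0.0061·1.6398} = 0.990047
N(−d₁) = 0.221329,  N(−d₂) = 0.433833
Put price V = K·e^{−rT}·N(−d₂) − S·N(−d₁) = 59.354732 − 40.098215 = 19.256517
φ(d₁) = (1/√(2π))·e^{−d₁²/2} = 0.297117
ν = S·φ(d₁)·√T = 68.930155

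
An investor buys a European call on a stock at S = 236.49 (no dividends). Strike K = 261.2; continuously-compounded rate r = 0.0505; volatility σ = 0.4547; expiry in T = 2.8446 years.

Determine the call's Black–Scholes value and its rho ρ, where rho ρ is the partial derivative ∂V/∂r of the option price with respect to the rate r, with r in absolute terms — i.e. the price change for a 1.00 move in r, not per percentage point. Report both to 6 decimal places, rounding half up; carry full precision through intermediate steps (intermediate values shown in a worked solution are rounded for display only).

σ√T = 0.4547·√2.8446 = 0.766894
d₁ = (ln(S/K) + (r+σ²/2)T) / (σ√T) = (ln(236.49/261.2) + (0.0505+0.4547²/2)·2.8446) / 0.766894 = (-0.099380 + 0.437716) / 0.766894 = 0.441176
d₂ = d₁ − σ√T = 0.441176 − 0.766894 = -0.325718
e^{−rT} = e^{−0.0505·2.8446} = 0.866189
N(d₁) = 0.670457,  N(d₂) = 0.372319
Call price V = S·N(d₁) − K·e^{−rT}·N(d₂) = 158.556417 − 84.236555 = 74.319861
ρ = K·T·e^{−rT}·N(d₂) = 239.619305

price = 74.319861
ρ = 239.619305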